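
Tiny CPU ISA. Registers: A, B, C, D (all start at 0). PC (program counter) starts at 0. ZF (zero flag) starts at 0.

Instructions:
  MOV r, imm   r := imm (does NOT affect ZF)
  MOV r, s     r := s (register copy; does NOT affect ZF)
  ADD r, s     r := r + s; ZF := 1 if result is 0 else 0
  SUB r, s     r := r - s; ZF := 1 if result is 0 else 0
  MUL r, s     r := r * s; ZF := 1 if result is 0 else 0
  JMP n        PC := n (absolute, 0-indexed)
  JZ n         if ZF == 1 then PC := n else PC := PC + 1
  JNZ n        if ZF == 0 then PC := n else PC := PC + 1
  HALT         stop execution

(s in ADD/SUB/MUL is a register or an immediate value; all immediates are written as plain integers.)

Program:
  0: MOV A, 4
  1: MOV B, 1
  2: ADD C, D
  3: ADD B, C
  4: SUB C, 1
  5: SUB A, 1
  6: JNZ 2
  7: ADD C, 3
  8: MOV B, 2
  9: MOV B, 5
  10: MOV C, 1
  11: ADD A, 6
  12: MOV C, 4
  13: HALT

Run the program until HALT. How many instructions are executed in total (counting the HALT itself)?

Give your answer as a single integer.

Answer: 29

Derivation:
Step 1: PC=0 exec 'MOV A, 4'. After: A=4 B=0 C=0 D=0 ZF=0 PC=1
Step 2: PC=1 exec 'MOV B, 1'. After: A=4 B=1 C=0 D=0 ZF=0 PC=2
Step 3: PC=2 exec 'ADD C, D'. After: A=4 B=1 C=0 D=0 ZF=1 PC=3
Step 4: PC=3 exec 'ADD B, C'. After: A=4 B=1 C=0 D=0 ZF=0 PC=4
Step 5: PC=4 exec 'SUB C, 1'. After: A=4 B=1 C=-1 D=0 ZF=0 PC=5
Step 6: PC=5 exec 'SUB A, 1'. After: A=3 B=1 C=-1 D=0 ZF=0 PC=6
Step 7: PC=6 exec 'JNZ 2'. After: A=3 B=1 C=-1 D=0 ZF=0 PC=2
Step 8: PC=2 exec 'ADD C, D'. After: A=3 B=1 C=-1 D=0 ZF=0 PC=3
Step 9: PC=3 exec 'ADD B, C'. After: A=3 B=0 C=-1 D=0 ZF=1 PC=4
Step 10: PC=4 exec 'SUB C, 1'. After: A=3 B=0 C=-2 D=0 ZF=0 PC=5
Step 11: PC=5 exec 'SUB A, 1'. After: A=2 B=0 C=-2 D=0 ZF=0 PC=6
Step 12: PC=6 exec 'JNZ 2'. After: A=2 B=0 C=-2 D=0 ZF=0 PC=2
Step 13: PC=2 exec 'ADD C, D'. After: A=2 B=0 C=-2 D=0 ZF=0 PC=3
Step 14: PC=3 exec 'ADD B, C'. After: A=2 B=-2 C=-2 D=0 ZF=0 PC=4
Step 15: PC=4 exec 'SUB C, 1'. After: A=2 B=-2 C=-3 D=0 ZF=0 PC=5
Step 16: PC=5 exec 'SUB A, 1'. After: A=1 B=-2 C=-3 D=0 ZF=0 PC=6
Step 17: PC=6 exec 'JNZ 2'. After: A=1 B=-2 C=-3 D=0 ZF=0 PC=2
Step 18: PC=2 exec 'ADD C, D'. After: A=1 B=-2 C=-3 D=0 ZF=0 PC=3
Step 19: PC=3 exec 'ADD B, C'. After: A=1 B=-5 C=-3 D=0 ZF=0 PC=4
Step 20: PC=4 exec 'SUB C, 1'. After: A=1 B=-5 C=-4 D=0 ZF=0 PC=5
Step 21: PC=5 exec 'SUB A, 1'. After: A=0 B=-5 C=-4 D=0 ZF=1 PC=6
Step 22: PC=6 exec 'JNZ 2'. After: A=0 B=-5 C=-4 D=0 ZF=1 PC=7
Step 23: PC=7 exec 'ADD C, 3'. After: A=0 B=-5 C=-1 D=0 ZF=0 PC=8
Step 24: PC=8 exec 'MOV B, 2'. After: A=0 B=2 C=-1 D=0 ZF=0 PC=9
Step 25: PC=9 exec 'MOV B, 5'. After: A=0 B=5 C=-1 D=0 ZF=0 PC=10
Step 26: PC=10 exec 'MOV C, 1'. After: A=0 B=5 C=1 D=0 ZF=0 PC=11
Step 27: PC=11 exec 'ADD A, 6'. After: A=6 B=5 C=1 D=0 ZF=0 PC=12
Step 28: PC=12 exec 'MOV C, 4'. After: A=6 B=5 C=4 D=0 ZF=0 PC=13
Step 29: PC=13 exec 'HALT'. After: A=6 B=5 C=4 D=0 ZF=0 PC=13 HALTED
Total instructions executed: 29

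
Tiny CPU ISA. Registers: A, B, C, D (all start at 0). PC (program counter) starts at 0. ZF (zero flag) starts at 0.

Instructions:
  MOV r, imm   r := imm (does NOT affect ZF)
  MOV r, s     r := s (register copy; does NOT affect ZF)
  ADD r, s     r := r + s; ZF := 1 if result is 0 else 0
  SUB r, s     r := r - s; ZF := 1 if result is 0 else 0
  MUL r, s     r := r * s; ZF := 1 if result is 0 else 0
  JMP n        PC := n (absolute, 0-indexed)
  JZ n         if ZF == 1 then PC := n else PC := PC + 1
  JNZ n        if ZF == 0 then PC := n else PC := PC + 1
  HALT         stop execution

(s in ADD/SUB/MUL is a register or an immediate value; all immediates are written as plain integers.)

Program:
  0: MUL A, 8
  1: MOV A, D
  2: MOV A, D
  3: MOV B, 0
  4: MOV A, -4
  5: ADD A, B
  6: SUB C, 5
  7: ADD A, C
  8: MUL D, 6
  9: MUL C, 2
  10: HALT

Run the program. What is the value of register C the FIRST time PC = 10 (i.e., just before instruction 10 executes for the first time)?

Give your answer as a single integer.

Step 1: PC=0 exec 'MUL A, 8'. After: A=0 B=0 C=0 D=0 ZF=1 PC=1
Step 2: PC=1 exec 'MOV A, D'. After: A=0 B=0 C=0 D=0 ZF=1 PC=2
Step 3: PC=2 exec 'MOV A, D'. After: A=0 B=0 C=0 D=0 ZF=1 PC=3
Step 4: PC=3 exec 'MOV B, 0'. After: A=0 B=0 C=0 D=0 ZF=1 PC=4
Step 5: PC=4 exec 'MOV A, -4'. After: A=-4 B=0 C=0 D=0 ZF=1 PC=5
Step 6: PC=5 exec 'ADD A, B'. After: A=-4 B=0 C=0 D=0 ZF=0 PC=6
Step 7: PC=6 exec 'SUB C, 5'. After: A=-4 B=0 C=-5 D=0 ZF=0 PC=7
Step 8: PC=7 exec 'ADD A, C'. After: A=-9 B=0 C=-5 D=0 ZF=0 PC=8
Step 9: PC=8 exec 'MUL D, 6'. After: A=-9 B=0 C=-5 D=0 ZF=1 PC=9
Step 10: PC=9 exec 'MUL C, 2'. After: A=-9 B=0 C=-10 D=0 ZF=0 PC=10
First time PC=10: C=-10

-10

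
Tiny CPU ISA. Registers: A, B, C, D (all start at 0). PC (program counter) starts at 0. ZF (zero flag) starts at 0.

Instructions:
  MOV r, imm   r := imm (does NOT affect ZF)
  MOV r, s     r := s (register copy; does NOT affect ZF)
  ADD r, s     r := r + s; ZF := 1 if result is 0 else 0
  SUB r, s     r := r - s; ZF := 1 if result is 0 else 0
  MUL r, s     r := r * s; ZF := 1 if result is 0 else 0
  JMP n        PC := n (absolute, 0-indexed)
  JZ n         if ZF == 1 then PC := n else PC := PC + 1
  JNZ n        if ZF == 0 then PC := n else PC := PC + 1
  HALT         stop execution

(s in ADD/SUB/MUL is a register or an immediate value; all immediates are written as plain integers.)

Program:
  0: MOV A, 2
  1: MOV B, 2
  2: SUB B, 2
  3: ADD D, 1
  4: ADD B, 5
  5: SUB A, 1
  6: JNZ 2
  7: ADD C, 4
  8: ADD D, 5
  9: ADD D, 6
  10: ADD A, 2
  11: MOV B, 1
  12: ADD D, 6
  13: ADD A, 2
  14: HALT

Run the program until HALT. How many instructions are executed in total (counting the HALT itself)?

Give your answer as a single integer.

Answer: 20

Derivation:
Step 1: PC=0 exec 'MOV A, 2'. After: A=2 B=0 C=0 D=0 ZF=0 PC=1
Step 2: PC=1 exec 'MOV B, 2'. After: A=2 B=2 C=0 D=0 ZF=0 PC=2
Step 3: PC=2 exec 'SUB B, 2'. After: A=2 B=0 C=0 D=0 ZF=1 PC=3
Step 4: PC=3 exec 'ADD D, 1'. After: A=2 B=0 C=0 D=1 ZF=0 PC=4
Step 5: PC=4 exec 'ADD B, 5'. After: A=2 B=5 C=0 D=1 ZF=0 PC=5
Step 6: PC=5 exec 'SUB A, 1'. After: A=1 B=5 C=0 D=1 ZF=0 PC=6
Step 7: PC=6 exec 'JNZ 2'. After: A=1 B=5 C=0 D=1 ZF=0 PC=2
Step 8: PC=2 exec 'SUB B, 2'. After: A=1 B=3 C=0 D=1 ZF=0 PC=3
Step 9: PC=3 exec 'ADD D, 1'. After: A=1 B=3 C=0 D=2 ZF=0 PC=4
Step 10: PC=4 exec 'ADD B, 5'. After: A=1 B=8 C=0 D=2 ZF=0 PC=5
Step 11: PC=5 exec 'SUB A, 1'. After: A=0 B=8 C=0 D=2 ZF=1 PC=6
Step 12: PC=6 exec 'JNZ 2'. After: A=0 B=8 C=0 D=2 ZF=1 PC=7
Step 13: PC=7 exec 'ADD C, 4'. After: A=0 B=8 C=4 D=2 ZF=0 PC=8
Step 14: PC=8 exec 'ADD D, 5'. After: A=0 B=8 C=4 D=7 ZF=0 PC=9
Step 15: PC=9 exec 'ADD D, 6'. After: A=0 B=8 C=4 D=13 ZF=0 PC=10
Step 16: PC=10 exec 'ADD A, 2'. After: A=2 B=8 C=4 D=13 ZF=0 PC=11
Step 17: PC=11 exec 'MOV B, 1'. After: A=2 B=1 C=4 D=13 ZF=0 PC=12
Step 18: PC=12 exec 'ADD D, 6'. After: A=2 B=1 C=4 D=19 ZF=0 PC=13
Step 19: PC=13 exec 'ADD A, 2'. After: A=4 B=1 C=4 D=19 ZF=0 PC=14
Step 20: PC=14 exec 'HALT'. After: A=4 B=1 C=4 D=19 ZF=0 PC=14 HALTED
Total instructions executed: 20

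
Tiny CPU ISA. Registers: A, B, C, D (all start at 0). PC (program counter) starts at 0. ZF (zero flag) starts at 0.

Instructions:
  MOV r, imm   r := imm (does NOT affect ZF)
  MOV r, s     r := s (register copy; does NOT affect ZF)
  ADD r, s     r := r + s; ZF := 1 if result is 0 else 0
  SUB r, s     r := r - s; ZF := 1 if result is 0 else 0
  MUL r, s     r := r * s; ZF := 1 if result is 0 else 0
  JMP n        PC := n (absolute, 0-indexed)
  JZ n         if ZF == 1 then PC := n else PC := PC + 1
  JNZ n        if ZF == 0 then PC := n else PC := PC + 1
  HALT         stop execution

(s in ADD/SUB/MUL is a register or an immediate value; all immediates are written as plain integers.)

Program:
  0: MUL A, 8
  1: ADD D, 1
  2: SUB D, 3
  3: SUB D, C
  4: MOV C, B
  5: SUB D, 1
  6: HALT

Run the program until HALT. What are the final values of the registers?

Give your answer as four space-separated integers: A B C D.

Step 1: PC=0 exec 'MUL A, 8'. After: A=0 B=0 C=0 D=0 ZF=1 PC=1
Step 2: PC=1 exec 'ADD D, 1'. After: A=0 B=0 C=0 D=1 ZF=0 PC=2
Step 3: PC=2 exec 'SUB D, 3'. After: A=0 B=0 C=0 D=-2 ZF=0 PC=3
Step 4: PC=3 exec 'SUB D, C'. After: A=0 B=0 C=0 D=-2 ZF=0 PC=4
Step 5: PC=4 exec 'MOV C, B'. After: A=0 B=0 C=0 D=-2 ZF=0 PC=5
Step 6: PC=5 exec 'SUB D, 1'. After: A=0 B=0 C=0 D=-3 ZF=0 PC=6
Step 7: PC=6 exec 'HALT'. After: A=0 B=0 C=0 D=-3 ZF=0 PC=6 HALTED

Answer: 0 0 0 -3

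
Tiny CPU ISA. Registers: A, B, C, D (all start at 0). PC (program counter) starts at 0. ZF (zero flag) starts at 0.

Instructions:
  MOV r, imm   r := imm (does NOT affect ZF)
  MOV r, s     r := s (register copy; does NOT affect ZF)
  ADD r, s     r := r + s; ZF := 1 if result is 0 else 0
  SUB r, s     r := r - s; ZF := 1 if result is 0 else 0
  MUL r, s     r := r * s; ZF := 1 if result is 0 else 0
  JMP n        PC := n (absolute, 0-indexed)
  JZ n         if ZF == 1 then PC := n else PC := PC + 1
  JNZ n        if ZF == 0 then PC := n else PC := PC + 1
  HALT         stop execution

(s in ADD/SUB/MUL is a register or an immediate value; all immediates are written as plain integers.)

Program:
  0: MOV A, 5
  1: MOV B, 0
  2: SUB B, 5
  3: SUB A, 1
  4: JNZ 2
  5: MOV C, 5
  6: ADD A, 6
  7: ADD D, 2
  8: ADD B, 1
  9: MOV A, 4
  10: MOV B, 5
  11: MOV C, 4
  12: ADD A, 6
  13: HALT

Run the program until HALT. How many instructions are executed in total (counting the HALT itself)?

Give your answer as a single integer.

Step 1: PC=0 exec 'MOV A, 5'. After: A=5 B=0 C=0 D=0 ZF=0 PC=1
Step 2: PC=1 exec 'MOV B, 0'. After: A=5 B=0 C=0 D=0 ZF=0 PC=2
Step 3: PC=2 exec 'SUB B, 5'. After: A=5 B=-5 C=0 D=0 ZF=0 PC=3
Step 4: PC=3 exec 'SUB A, 1'. After: A=4 B=-5 C=0 D=0 ZF=0 PC=4
Step 5: PC=4 exec 'JNZ 2'. After: A=4 B=-5 C=0 D=0 ZF=0 PC=2
Step 6: PC=2 exec 'SUB B, 5'. After: A=4 B=-10 C=0 D=0 ZF=0 PC=3
Step 7: PC=3 exec 'SUB A, 1'. After: A=3 B=-10 C=0 D=0 ZF=0 PC=4
Step 8: PC=4 exec 'JNZ 2'. After: A=3 B=-10 C=0 D=0 ZF=0 PC=2
Step 9: PC=2 exec 'SUB B, 5'. After: A=3 B=-15 C=0 D=0 ZF=0 PC=3
Step 10: PC=3 exec 'SUB A, 1'. After: A=2 B=-15 C=0 D=0 ZF=0 PC=4
Step 11: PC=4 exec 'JNZ 2'. After: A=2 B=-15 C=0 D=0 ZF=0 PC=2
Step 12: PC=2 exec 'SUB B, 5'. After: A=2 B=-20 C=0 D=0 ZF=0 PC=3
Step 13: PC=3 exec 'SUB A, 1'. After: A=1 B=-20 C=0 D=0 ZF=0 PC=4
Step 14: PC=4 exec 'JNZ 2'. After: A=1 B=-20 C=0 D=0 ZF=0 PC=2
Step 15: PC=2 exec 'SUB B, 5'. After: A=1 B=-25 C=0 D=0 ZF=0 PC=3
Step 16: PC=3 exec 'SUB A, 1'. After: A=0 B=-25 C=0 D=0 ZF=1 PC=4
Step 17: PC=4 exec 'JNZ 2'. After: A=0 B=-25 C=0 D=0 ZF=1 PC=5
Step 18: PC=5 exec 'MOV C, 5'. After: A=0 B=-25 C=5 D=0 ZF=1 PC=6
Step 19: PC=6 exec 'ADD A, 6'. After: A=6 B=-25 C=5 D=0 ZF=0 PC=7
Step 20: PC=7 exec 'ADD D, 2'. After: A=6 B=-25 C=5 D=2 ZF=0 PC=8
Step 21: PC=8 exec 'ADD B, 1'. After: A=6 B=-24 C=5 D=2 ZF=0 PC=9
Step 22: PC=9 exec 'MOV A, 4'. After: A=4 B=-24 C=5 D=2 ZF=0 PC=10
Step 23: PC=10 exec 'MOV B, 5'. After: A=4 B=5 C=5 D=2 ZF=0 PC=11
Step 24: PC=11 exec 'MOV C, 4'. After: A=4 B=5 C=4 D=2 ZF=0 PC=12
Step 25: PC=12 exec 'ADD A, 6'. After: A=10 B=5 C=4 D=2 ZF=0 PC=13
Step 26: PC=13 exec 'HALT'. After: A=10 B=5 C=4 D=2 ZF=0 PC=13 HALTED
Total instructions executed: 26

Answer: 26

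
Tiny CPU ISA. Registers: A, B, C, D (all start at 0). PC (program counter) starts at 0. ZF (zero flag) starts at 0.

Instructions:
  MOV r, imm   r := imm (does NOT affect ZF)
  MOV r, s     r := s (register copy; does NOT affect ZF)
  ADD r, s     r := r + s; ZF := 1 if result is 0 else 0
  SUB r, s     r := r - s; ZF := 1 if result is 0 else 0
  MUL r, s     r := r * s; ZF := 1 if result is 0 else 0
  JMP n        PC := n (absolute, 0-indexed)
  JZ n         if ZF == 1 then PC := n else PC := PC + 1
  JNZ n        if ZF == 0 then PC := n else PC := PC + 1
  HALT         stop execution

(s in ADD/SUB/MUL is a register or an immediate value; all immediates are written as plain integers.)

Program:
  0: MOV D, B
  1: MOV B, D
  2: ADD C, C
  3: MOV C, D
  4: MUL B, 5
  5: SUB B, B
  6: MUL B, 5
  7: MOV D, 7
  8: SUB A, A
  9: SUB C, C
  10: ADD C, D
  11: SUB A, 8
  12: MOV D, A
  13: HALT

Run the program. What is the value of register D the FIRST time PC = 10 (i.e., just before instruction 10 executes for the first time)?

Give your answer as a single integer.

Step 1: PC=0 exec 'MOV D, B'. After: A=0 B=0 C=0 D=0 ZF=0 PC=1
Step 2: PC=1 exec 'MOV B, D'. After: A=0 B=0 C=0 D=0 ZF=0 PC=2
Step 3: PC=2 exec 'ADD C, C'. After: A=0 B=0 C=0 D=0 ZF=1 PC=3
Step 4: PC=3 exec 'MOV C, D'. After: A=0 B=0 C=0 D=0 ZF=1 PC=4
Step 5: PC=4 exec 'MUL B, 5'. After: A=0 B=0 C=0 D=0 ZF=1 PC=5
Step 6: PC=5 exec 'SUB B, B'. After: A=0 B=0 C=0 D=0 ZF=1 PC=6
Step 7: PC=6 exec 'MUL B, 5'. After: A=0 B=0 C=0 D=0 ZF=1 PC=7
Step 8: PC=7 exec 'MOV D, 7'. After: A=0 B=0 C=0 D=7 ZF=1 PC=8
Step 9: PC=8 exec 'SUB A, A'. After: A=0 B=0 C=0 D=7 ZF=1 PC=9
Step 10: PC=9 exec 'SUB C, C'. After: A=0 B=0 C=0 D=7 ZF=1 PC=10
First time PC=10: D=7

7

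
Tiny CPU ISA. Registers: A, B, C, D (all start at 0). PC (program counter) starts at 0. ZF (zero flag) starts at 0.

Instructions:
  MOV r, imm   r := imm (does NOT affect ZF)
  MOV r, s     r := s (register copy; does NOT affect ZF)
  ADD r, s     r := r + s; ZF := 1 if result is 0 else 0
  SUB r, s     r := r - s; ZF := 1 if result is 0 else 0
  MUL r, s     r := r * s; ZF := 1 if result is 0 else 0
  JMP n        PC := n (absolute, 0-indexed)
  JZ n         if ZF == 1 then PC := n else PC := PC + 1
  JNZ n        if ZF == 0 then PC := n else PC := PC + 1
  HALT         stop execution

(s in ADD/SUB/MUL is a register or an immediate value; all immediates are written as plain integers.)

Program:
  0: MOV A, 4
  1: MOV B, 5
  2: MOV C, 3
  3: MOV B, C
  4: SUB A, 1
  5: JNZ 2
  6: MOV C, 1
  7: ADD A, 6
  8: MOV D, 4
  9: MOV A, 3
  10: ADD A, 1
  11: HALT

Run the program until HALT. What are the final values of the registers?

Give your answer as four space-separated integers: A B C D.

Answer: 4 3 1 4

Derivation:
Step 1: PC=0 exec 'MOV A, 4'. After: A=4 B=0 C=0 D=0 ZF=0 PC=1
Step 2: PC=1 exec 'MOV B, 5'. After: A=4 B=5 C=0 D=0 ZF=0 PC=2
Step 3: PC=2 exec 'MOV C, 3'. After: A=4 B=5 C=3 D=0 ZF=0 PC=3
Step 4: PC=3 exec 'MOV B, C'. After: A=4 B=3 C=3 D=0 ZF=0 PC=4
Step 5: PC=4 exec 'SUB A, 1'. After: A=3 B=3 C=3 D=0 ZF=0 PC=5
Step 6: PC=5 exec 'JNZ 2'. After: A=3 B=3 C=3 D=0 ZF=0 PC=2
Step 7: PC=2 exec 'MOV C, 3'. After: A=3 B=3 C=3 D=0 ZF=0 PC=3
Step 8: PC=3 exec 'MOV B, C'. After: A=3 B=3 C=3 D=0 ZF=0 PC=4
Step 9: PC=4 exec 'SUB A, 1'. After: A=2 B=3 C=3 D=0 ZF=0 PC=5
Step 10: PC=5 exec 'JNZ 2'. After: A=2 B=3 C=3 D=0 ZF=0 PC=2
Step 11: PC=2 exec 'MOV C, 3'. After: A=2 B=3 C=3 D=0 ZF=0 PC=3
Step 12: PC=3 exec 'MOV B, C'. After: A=2 B=3 C=3 D=0 ZF=0 PC=4
Step 13: PC=4 exec 'SUB A, 1'. After: A=1 B=3 C=3 D=0 ZF=0 PC=5
Step 14: PC=5 exec 'JNZ 2'. After: A=1 B=3 C=3 D=0 ZF=0 PC=2
Step 15: PC=2 exec 'MOV C, 3'. After: A=1 B=3 C=3 D=0 ZF=0 PC=3
Step 16: PC=3 exec 'MOV B, C'. After: A=1 B=3 C=3 D=0 ZF=0 PC=4
Step 17: PC=4 exec 'SUB A, 1'. After: A=0 B=3 C=3 D=0 ZF=1 PC=5
Step 18: PC=5 exec 'JNZ 2'. After: A=0 B=3 C=3 D=0 ZF=1 PC=6
Step 19: PC=6 exec 'MOV C, 1'. After: A=0 B=3 C=1 D=0 ZF=1 PC=7
Step 20: PC=7 exec 'ADD A, 6'. After: A=6 B=3 C=1 D=0 ZF=0 PC=8
Step 21: PC=8 exec 'MOV D, 4'. After: A=6 B=3 C=1 D=4 ZF=0 PC=9
Step 22: PC=9 exec 'MOV A, 3'. After: A=3 B=3 C=1 D=4 ZF=0 PC=10
Step 23: PC=10 exec 'ADD A, 1'. After: A=4 B=3 C=1 D=4 ZF=0 PC=11
Step 24: PC=11 exec 'HALT'. After: A=4 B=3 C=1 D=4 ZF=0 PC=11 HALTED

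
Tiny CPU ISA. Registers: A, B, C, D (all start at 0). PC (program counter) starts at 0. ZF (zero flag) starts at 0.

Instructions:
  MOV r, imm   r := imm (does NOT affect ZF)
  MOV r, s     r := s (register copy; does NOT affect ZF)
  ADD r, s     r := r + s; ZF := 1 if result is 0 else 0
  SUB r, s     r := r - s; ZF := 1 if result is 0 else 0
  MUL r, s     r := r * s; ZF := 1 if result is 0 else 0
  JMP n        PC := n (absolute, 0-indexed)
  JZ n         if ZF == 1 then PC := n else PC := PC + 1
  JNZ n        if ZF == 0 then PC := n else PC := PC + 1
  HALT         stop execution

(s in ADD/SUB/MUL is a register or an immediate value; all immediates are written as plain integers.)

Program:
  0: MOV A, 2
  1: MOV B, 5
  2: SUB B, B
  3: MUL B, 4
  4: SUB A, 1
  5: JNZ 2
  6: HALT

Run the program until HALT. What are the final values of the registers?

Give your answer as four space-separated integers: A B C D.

Step 1: PC=0 exec 'MOV A, 2'. After: A=2 B=0 C=0 D=0 ZF=0 PC=1
Step 2: PC=1 exec 'MOV B, 5'. After: A=2 B=5 C=0 D=0 ZF=0 PC=2
Step 3: PC=2 exec 'SUB B, B'. After: A=2 B=0 C=0 D=0 ZF=1 PC=3
Step 4: PC=3 exec 'MUL B, 4'. After: A=2 B=0 C=0 D=0 ZF=1 PC=4
Step 5: PC=4 exec 'SUB A, 1'. After: A=1 B=0 C=0 D=0 ZF=0 PC=5
Step 6: PC=5 exec 'JNZ 2'. After: A=1 B=0 C=0 D=0 ZF=0 PC=2
Step 7: PC=2 exec 'SUB B, B'. After: A=1 B=0 C=0 D=0 ZF=1 PC=3
Step 8: PC=3 exec 'MUL B, 4'. After: A=1 B=0 C=0 D=0 ZF=1 PC=4
Step 9: PC=4 exec 'SUB A, 1'. After: A=0 B=0 C=0 D=0 ZF=1 PC=5
Step 10: PC=5 exec 'JNZ 2'. After: A=0 B=0 C=0 D=0 ZF=1 PC=6
Step 11: PC=6 exec 'HALT'. After: A=0 B=0 C=0 D=0 ZF=1 PC=6 HALTED

Answer: 0 0 0 0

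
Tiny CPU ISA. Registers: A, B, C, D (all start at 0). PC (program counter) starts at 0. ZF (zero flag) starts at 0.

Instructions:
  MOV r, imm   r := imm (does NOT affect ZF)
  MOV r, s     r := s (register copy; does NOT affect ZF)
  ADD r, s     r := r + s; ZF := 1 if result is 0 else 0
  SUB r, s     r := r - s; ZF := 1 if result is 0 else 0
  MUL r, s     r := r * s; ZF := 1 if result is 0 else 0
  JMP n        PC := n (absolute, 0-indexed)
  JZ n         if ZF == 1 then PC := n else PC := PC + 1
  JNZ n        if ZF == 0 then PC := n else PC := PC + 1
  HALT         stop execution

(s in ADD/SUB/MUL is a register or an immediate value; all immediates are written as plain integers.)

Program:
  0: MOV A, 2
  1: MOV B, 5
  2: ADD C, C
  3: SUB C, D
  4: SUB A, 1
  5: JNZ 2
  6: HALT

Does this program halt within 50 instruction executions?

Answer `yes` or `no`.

Step 1: PC=0 exec 'MOV A, 2'. After: A=2 B=0 C=0 D=0 ZF=0 PC=1
Step 2: PC=1 exec 'MOV B, 5'. After: A=2 B=5 C=0 D=0 ZF=0 PC=2
Step 3: PC=2 exec 'ADD C, C'. After: A=2 B=5 C=0 D=0 ZF=1 PC=3
Step 4: PC=3 exec 'SUB C, D'. After: A=2 B=5 C=0 D=0 ZF=1 PC=4
Step 5: PC=4 exec 'SUB A, 1'. After: A=1 B=5 C=0 D=0 ZF=0 PC=5
Step 6: PC=5 exec 'JNZ 2'. After: A=1 B=5 C=0 D=0 ZF=0 PC=2
Step 7: PC=2 exec 'ADD C, C'. After: A=1 B=5 C=0 D=0 ZF=1 PC=3
Step 8: PC=3 exec 'SUB C, D'. After: A=1 B=5 C=0 D=0 ZF=1 PC=4
Step 9: PC=4 exec 'SUB A, 1'. After: A=0 B=5 C=0 D=0 ZF=1 PC=5
Step 10: PC=5 exec 'JNZ 2'. After: A=0 B=5 C=0 D=0 ZF=1 PC=6
Step 11: PC=6 exec 'HALT'. After: A=0 B=5 C=0 D=0 ZF=1 PC=6 HALTED

Answer: yes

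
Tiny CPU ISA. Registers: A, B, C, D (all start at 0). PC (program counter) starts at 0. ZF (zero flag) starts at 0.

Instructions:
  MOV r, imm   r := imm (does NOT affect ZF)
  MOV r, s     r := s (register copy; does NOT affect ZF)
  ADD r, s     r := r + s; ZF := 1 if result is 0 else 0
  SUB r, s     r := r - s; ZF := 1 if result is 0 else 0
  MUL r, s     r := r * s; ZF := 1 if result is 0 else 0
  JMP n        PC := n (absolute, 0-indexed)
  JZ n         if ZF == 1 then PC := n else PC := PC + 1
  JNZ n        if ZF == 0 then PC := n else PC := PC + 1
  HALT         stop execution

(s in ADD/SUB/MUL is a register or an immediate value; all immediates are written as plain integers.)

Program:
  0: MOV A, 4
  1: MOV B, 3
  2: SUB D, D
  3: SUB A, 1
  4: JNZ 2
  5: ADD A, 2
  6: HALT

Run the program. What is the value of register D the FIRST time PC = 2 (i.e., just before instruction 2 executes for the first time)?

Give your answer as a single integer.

Step 1: PC=0 exec 'MOV A, 4'. After: A=4 B=0 C=0 D=0 ZF=0 PC=1
Step 2: PC=1 exec 'MOV B, 3'. After: A=4 B=3 C=0 D=0 ZF=0 PC=2
First time PC=2: D=0

0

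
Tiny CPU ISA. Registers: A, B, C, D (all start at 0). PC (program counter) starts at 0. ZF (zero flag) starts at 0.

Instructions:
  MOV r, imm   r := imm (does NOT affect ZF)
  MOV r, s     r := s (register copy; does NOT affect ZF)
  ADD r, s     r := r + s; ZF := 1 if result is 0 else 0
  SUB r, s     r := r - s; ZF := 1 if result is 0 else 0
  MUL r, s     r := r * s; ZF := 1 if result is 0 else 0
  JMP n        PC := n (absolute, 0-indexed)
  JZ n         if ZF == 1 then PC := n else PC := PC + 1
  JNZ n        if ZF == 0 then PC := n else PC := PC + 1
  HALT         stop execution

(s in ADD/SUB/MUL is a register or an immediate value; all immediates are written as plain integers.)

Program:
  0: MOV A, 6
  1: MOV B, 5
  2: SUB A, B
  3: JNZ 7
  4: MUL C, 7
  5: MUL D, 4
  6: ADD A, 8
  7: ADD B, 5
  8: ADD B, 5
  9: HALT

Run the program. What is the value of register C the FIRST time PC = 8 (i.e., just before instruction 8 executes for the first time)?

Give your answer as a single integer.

Step 1: PC=0 exec 'MOV A, 6'. After: A=6 B=0 C=0 D=0 ZF=0 PC=1
Step 2: PC=1 exec 'MOV B, 5'. After: A=6 B=5 C=0 D=0 ZF=0 PC=2
Step 3: PC=2 exec 'SUB A, B'. After: A=1 B=5 C=0 D=0 ZF=0 PC=3
Step 4: PC=3 exec 'JNZ 7'. After: A=1 B=5 C=0 D=0 ZF=0 PC=7
Step 5: PC=7 exec 'ADD B, 5'. After: A=1 B=10 C=0 D=0 ZF=0 PC=8
First time PC=8: C=0

0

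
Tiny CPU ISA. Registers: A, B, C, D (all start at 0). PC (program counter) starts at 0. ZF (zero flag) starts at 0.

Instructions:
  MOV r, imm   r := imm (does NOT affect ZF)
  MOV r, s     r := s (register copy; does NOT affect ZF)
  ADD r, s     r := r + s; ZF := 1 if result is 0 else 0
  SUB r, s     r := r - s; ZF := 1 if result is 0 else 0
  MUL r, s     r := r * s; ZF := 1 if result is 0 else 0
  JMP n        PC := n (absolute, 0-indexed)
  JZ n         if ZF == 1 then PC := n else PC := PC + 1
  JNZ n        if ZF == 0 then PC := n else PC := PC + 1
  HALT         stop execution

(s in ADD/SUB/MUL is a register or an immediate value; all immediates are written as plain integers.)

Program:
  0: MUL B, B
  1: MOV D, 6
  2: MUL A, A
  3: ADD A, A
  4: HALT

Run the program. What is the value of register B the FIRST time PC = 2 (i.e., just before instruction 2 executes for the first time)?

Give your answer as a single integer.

Step 1: PC=0 exec 'MUL B, B'. After: A=0 B=0 C=0 D=0 ZF=1 PC=1
Step 2: PC=1 exec 'MOV D, 6'. After: A=0 B=0 C=0 D=6 ZF=1 PC=2
First time PC=2: B=0

0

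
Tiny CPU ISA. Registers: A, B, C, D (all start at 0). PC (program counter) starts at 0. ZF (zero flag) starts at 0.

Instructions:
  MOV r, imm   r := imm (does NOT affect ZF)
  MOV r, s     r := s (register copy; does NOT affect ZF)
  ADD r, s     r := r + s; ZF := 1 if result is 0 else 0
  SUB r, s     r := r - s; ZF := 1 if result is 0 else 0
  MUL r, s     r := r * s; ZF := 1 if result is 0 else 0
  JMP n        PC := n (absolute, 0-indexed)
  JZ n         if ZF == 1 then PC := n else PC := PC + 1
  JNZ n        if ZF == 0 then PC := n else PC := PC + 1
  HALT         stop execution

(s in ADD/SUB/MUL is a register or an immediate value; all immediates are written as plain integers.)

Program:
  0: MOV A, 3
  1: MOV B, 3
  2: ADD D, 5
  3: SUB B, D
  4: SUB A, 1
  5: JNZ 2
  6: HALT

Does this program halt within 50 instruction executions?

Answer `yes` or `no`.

Step 1: PC=0 exec 'MOV A, 3'. After: A=3 B=0 C=0 D=0 ZF=0 PC=1
Step 2: PC=1 exec 'MOV B, 3'. After: A=3 B=3 C=0 D=0 ZF=0 PC=2
Step 3: PC=2 exec 'ADD D, 5'. After: A=3 B=3 C=0 D=5 ZF=0 PC=3
Step 4: PC=3 exec 'SUB B, D'. After: A=3 B=-2 C=0 D=5 ZF=0 PC=4
Step 5: PC=4 exec 'SUB A, 1'. After: A=2 B=-2 C=0 D=5 ZF=0 PC=5
Step 6: PC=5 exec 'JNZ 2'. After: A=2 B=-2 C=0 D=5 ZF=0 PC=2
Step 7: PC=2 exec 'ADD D, 5'. After: A=2 B=-2 C=0 D=10 ZF=0 PC=3
Step 8: PC=3 exec 'SUB B, D'. After: A=2 B=-12 C=0 D=10 ZF=0 PC=4
Step 9: PC=4 exec 'SUB A, 1'. After: A=1 B=-12 C=0 D=10 ZF=0 PC=5
Step 10: PC=5 exec 'JNZ 2'. After: A=1 B=-12 C=0 D=10 ZF=0 PC=2
Step 11: PC=2 exec 'ADD D, 5'. After: A=1 B=-12 C=0 D=15 ZF=0 PC=3
Step 12: PC=3 exec 'SUB B, D'. After: A=1 B=-27 C=0 D=15 ZF=0 PC=4
Step 13: PC=4 exec 'SUB A, 1'. After: A=0 B=-27 C=0 D=15 ZF=1 PC=5
Step 14: PC=5 exec 'JNZ 2'. After: A=0 B=-27 C=0 D=15 ZF=1 PC=6
Step 15: PC=6 exec 'HALT'. After: A=0 B=-27 C=0 D=15 ZF=1 PC=6 HALTED

Answer: yes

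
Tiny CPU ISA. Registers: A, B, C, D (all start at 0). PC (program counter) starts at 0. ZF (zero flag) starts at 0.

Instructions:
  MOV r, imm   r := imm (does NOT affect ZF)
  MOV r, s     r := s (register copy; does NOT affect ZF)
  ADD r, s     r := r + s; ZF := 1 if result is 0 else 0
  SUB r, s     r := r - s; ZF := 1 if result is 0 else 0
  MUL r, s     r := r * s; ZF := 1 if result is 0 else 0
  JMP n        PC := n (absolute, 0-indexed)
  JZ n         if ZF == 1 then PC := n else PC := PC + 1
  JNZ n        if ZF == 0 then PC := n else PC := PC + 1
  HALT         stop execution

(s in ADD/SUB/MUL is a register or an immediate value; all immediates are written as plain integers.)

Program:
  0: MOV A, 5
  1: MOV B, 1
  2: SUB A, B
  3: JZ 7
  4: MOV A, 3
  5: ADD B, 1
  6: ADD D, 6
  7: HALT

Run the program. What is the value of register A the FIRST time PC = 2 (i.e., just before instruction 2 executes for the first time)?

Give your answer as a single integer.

Step 1: PC=0 exec 'MOV A, 5'. After: A=5 B=0 C=0 D=0 ZF=0 PC=1
Step 2: PC=1 exec 'MOV B, 1'. After: A=5 B=1 C=0 D=0 ZF=0 PC=2
First time PC=2: A=5

5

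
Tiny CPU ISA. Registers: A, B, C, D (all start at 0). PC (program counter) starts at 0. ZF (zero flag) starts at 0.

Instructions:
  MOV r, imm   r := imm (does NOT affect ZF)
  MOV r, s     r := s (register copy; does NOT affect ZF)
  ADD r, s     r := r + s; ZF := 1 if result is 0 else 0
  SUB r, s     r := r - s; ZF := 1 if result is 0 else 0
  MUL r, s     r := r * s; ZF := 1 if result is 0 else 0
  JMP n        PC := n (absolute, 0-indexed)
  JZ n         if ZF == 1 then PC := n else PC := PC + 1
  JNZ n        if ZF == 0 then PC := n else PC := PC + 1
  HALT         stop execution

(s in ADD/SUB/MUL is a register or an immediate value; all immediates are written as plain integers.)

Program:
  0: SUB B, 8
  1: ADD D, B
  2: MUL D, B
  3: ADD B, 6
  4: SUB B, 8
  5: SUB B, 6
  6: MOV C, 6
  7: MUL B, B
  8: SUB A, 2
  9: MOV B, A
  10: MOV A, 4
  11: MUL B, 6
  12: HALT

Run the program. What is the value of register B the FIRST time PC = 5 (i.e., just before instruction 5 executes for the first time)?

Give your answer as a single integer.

Step 1: PC=0 exec 'SUB B, 8'. After: A=0 B=-8 C=0 D=0 ZF=0 PC=1
Step 2: PC=1 exec 'ADD D, B'. After: A=0 B=-8 C=0 D=-8 ZF=0 PC=2
Step 3: PC=2 exec 'MUL D, B'. After: A=0 B=-8 C=0 D=64 ZF=0 PC=3
Step 4: PC=3 exec 'ADD B, 6'. After: A=0 B=-2 C=0 D=64 ZF=0 PC=4
Step 5: PC=4 exec 'SUB B, 8'. After: A=0 B=-10 C=0 D=64 ZF=0 PC=5
First time PC=5: B=-10

-10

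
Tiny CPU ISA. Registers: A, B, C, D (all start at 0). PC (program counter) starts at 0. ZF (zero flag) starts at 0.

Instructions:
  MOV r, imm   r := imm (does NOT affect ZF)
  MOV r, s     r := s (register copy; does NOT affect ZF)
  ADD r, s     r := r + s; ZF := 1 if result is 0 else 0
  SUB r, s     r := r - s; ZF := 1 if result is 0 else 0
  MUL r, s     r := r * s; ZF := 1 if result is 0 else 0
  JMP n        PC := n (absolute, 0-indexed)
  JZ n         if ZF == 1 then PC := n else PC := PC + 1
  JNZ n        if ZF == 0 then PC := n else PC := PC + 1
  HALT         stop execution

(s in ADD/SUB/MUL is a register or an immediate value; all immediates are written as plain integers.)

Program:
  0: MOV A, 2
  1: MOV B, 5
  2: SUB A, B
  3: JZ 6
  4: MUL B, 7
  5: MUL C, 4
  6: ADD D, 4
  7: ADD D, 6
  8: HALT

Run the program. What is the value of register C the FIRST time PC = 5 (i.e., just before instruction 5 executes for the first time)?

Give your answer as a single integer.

Step 1: PC=0 exec 'MOV A, 2'. After: A=2 B=0 C=0 D=0 ZF=0 PC=1
Step 2: PC=1 exec 'MOV B, 5'. After: A=2 B=5 C=0 D=0 ZF=0 PC=2
Step 3: PC=2 exec 'SUB A, B'. After: A=-3 B=5 C=0 D=0 ZF=0 PC=3
Step 4: PC=3 exec 'JZ 6'. After: A=-3 B=5 C=0 D=0 ZF=0 PC=4
Step 5: PC=4 exec 'MUL B, 7'. After: A=-3 B=35 C=0 D=0 ZF=0 PC=5
First time PC=5: C=0

0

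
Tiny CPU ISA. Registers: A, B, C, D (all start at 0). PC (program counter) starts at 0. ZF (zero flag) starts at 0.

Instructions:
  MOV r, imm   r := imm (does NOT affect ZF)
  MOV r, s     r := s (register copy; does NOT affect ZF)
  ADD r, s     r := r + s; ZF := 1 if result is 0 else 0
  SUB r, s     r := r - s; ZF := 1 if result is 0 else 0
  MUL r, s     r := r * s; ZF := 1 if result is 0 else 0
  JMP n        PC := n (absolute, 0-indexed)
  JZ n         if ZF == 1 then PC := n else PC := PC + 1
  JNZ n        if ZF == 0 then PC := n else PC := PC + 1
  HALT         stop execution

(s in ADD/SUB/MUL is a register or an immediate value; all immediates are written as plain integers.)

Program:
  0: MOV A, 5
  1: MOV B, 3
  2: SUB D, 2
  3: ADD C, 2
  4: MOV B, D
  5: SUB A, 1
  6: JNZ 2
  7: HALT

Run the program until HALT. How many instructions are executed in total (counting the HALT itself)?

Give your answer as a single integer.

Answer: 28

Derivation:
Step 1: PC=0 exec 'MOV A, 5'. After: A=5 B=0 C=0 D=0 ZF=0 PC=1
Step 2: PC=1 exec 'MOV B, 3'. After: A=5 B=3 C=0 D=0 ZF=0 PC=2
Step 3: PC=2 exec 'SUB D, 2'. After: A=5 B=3 C=0 D=-2 ZF=0 PC=3
Step 4: PC=3 exec 'ADD C, 2'. After: A=5 B=3 C=2 D=-2 ZF=0 PC=4
Step 5: PC=4 exec 'MOV B, D'. After: A=5 B=-2 C=2 D=-2 ZF=0 PC=5
Step 6: PC=5 exec 'SUB A, 1'. After: A=4 B=-2 C=2 D=-2 ZF=0 PC=6
Step 7: PC=6 exec 'JNZ 2'. After: A=4 B=-2 C=2 D=-2 ZF=0 PC=2
Step 8: PC=2 exec 'SUB D, 2'. After: A=4 B=-2 C=2 D=-4 ZF=0 PC=3
Step 9: PC=3 exec 'ADD C, 2'. After: A=4 B=-2 C=4 D=-4 ZF=0 PC=4
Step 10: PC=4 exec 'MOV B, D'. After: A=4 B=-4 C=4 D=-4 ZF=0 PC=5
Step 11: PC=5 exec 'SUB A, 1'. After: A=3 B=-4 C=4 D=-4 ZF=0 PC=6
Step 12: PC=6 exec 'JNZ 2'. After: A=3 B=-4 C=4 D=-4 ZF=0 PC=2
Step 13: PC=2 exec 'SUB D, 2'. After: A=3 B=-4 C=4 D=-6 ZF=0 PC=3
Step 14: PC=3 exec 'ADD C, 2'. After: A=3 B=-4 C=6 D=-6 ZF=0 PC=4
Step 15: PC=4 exec 'MOV B, D'. After: A=3 B=-6 C=6 D=-6 ZF=0 PC=5
Step 16: PC=5 exec 'SUB A, 1'. After: A=2 B=-6 C=6 D=-6 ZF=0 PC=6
Step 17: PC=6 exec 'JNZ 2'. After: A=2 B=-6 C=6 D=-6 ZF=0 PC=2
Step 18: PC=2 exec 'SUB D, 2'. After: A=2 B=-6 C=6 D=-8 ZF=0 PC=3
Step 19: PC=3 exec 'ADD C, 2'. After: A=2 B=-6 C=8 D=-8 ZF=0 PC=4
Step 20: PC=4 exec 'MOV B, D'. After: A=2 B=-8 C=8 D=-8 ZF=0 PC=5
Step 21: PC=5 exec 'SUB A, 1'. After: A=1 B=-8 C=8 D=-8 ZF=0 PC=6
Step 22: PC=6 exec 'JNZ 2'. After: A=1 B=-8 C=8 D=-8 ZF=0 PC=2
Step 23: PC=2 exec 'SUB D, 2'. After: A=1 B=-8 C=8 D=-10 ZF=0 PC=3
Step 24: PC=3 exec 'ADD C, 2'. After: A=1 B=-8 C=10 D=-10 ZF=0 PC=4
Step 25: PC=4 exec 'MOV B, D'. After: A=1 B=-10 C=10 D=-10 ZF=0 PC=5
Step 26: PC=5 exec 'SUB A, 1'. After: A=0 B=-10 C=10 D=-10 ZF=1 PC=6
Step 27: PC=6 exec 'JNZ 2'. After: A=0 B=-10 C=10 D=-10 ZF=1 PC=7
Step 28: PC=7 exec 'HALT'. After: A=0 B=-10 C=10 D=-10 ZF=1 PC=7 HALTED
Total instructions executed: 28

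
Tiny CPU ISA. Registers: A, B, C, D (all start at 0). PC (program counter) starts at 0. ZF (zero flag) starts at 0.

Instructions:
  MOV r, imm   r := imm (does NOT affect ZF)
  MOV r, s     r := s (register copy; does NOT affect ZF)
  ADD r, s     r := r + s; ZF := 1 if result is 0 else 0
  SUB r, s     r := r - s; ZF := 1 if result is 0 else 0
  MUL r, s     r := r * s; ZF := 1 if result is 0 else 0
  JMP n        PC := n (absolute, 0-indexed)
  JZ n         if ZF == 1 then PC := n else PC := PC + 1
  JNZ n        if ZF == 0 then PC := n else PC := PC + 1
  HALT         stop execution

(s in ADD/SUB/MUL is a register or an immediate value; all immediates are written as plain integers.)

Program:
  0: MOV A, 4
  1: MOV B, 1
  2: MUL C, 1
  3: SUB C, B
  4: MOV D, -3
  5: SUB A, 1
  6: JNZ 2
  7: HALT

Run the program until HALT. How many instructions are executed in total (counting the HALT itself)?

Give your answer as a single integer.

Step 1: PC=0 exec 'MOV A, 4'. After: A=4 B=0 C=0 D=0 ZF=0 PC=1
Step 2: PC=1 exec 'MOV B, 1'. After: A=4 B=1 C=0 D=0 ZF=0 PC=2
Step 3: PC=2 exec 'MUL C, 1'. After: A=4 B=1 C=0 D=0 ZF=1 PC=3
Step 4: PC=3 exec 'SUB C, B'. After: A=4 B=1 C=-1 D=0 ZF=0 PC=4
Step 5: PC=4 exec 'MOV D, -3'. After: A=4 B=1 C=-1 D=-3 ZF=0 PC=5
Step 6: PC=5 exec 'SUB A, 1'. After: A=3 B=1 C=-1 D=-3 ZF=0 PC=6
Step 7: PC=6 exec 'JNZ 2'. After: A=3 B=1 C=-1 D=-3 ZF=0 PC=2
Step 8: PC=2 exec 'MUL C, 1'. After: A=3 B=1 C=-1 D=-3 ZF=0 PC=3
Step 9: PC=3 exec 'SUB C, B'. After: A=3 B=1 C=-2 D=-3 ZF=0 PC=4
Step 10: PC=4 exec 'MOV D, -3'. After: A=3 B=1 C=-2 D=-3 ZF=0 PC=5
Step 11: PC=5 exec 'SUB A, 1'. After: A=2 B=1 C=-2 D=-3 ZF=0 PC=6
Step 12: PC=6 exec 'JNZ 2'. After: A=2 B=1 C=-2 D=-3 ZF=0 PC=2
Step 13: PC=2 exec 'MUL C, 1'. After: A=2 B=1 C=-2 D=-3 ZF=0 PC=3
Step 14: PC=3 exec 'SUB C, B'. After: A=2 B=1 C=-3 D=-3 ZF=0 PC=4
Step 15: PC=4 exec 'MOV D, -3'. After: A=2 B=1 C=-3 D=-3 ZF=0 PC=5
Step 16: PC=5 exec 'SUB A, 1'. After: A=1 B=1 C=-3 D=-3 ZF=0 PC=6
Step 17: PC=6 exec 'JNZ 2'. After: A=1 B=1 C=-3 D=-3 ZF=0 PC=2
Step 18: PC=2 exec 'MUL C, 1'. After: A=1 B=1 C=-3 D=-3 ZF=0 PC=3
Step 19: PC=3 exec 'SUB C, B'. After: A=1 B=1 C=-4 D=-3 ZF=0 PC=4
Step 20: PC=4 exec 'MOV D, -3'. After: A=1 B=1 C=-4 D=-3 ZF=0 PC=5
Step 21: PC=5 exec 'SUB A, 1'. After: A=0 B=1 C=-4 D=-3 ZF=1 PC=6
Step 22: PC=6 exec 'JNZ 2'. After: A=0 B=1 C=-4 D=-3 ZF=1 PC=7
Step 23: PC=7 exec 'HALT'. After: A=0 B=1 C=-4 D=-3 ZF=1 PC=7 HALTED
Total instructions executed: 23

Answer: 23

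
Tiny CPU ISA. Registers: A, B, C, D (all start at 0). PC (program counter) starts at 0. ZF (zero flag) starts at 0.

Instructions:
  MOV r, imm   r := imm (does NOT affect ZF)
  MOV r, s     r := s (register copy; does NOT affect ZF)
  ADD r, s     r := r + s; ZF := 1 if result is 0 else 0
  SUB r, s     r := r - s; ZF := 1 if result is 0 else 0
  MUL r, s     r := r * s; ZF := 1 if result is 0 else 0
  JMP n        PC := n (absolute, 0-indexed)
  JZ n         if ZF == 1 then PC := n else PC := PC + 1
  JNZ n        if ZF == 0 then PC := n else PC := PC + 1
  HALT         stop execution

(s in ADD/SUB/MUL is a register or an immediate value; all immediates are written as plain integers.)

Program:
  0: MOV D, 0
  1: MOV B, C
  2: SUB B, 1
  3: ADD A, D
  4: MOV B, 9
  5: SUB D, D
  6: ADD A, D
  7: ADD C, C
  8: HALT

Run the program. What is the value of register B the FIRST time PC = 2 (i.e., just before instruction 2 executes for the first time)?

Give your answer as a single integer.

Step 1: PC=0 exec 'MOV D, 0'. After: A=0 B=0 C=0 D=0 ZF=0 PC=1
Step 2: PC=1 exec 'MOV B, C'. After: A=0 B=0 C=0 D=0 ZF=0 PC=2
First time PC=2: B=0

0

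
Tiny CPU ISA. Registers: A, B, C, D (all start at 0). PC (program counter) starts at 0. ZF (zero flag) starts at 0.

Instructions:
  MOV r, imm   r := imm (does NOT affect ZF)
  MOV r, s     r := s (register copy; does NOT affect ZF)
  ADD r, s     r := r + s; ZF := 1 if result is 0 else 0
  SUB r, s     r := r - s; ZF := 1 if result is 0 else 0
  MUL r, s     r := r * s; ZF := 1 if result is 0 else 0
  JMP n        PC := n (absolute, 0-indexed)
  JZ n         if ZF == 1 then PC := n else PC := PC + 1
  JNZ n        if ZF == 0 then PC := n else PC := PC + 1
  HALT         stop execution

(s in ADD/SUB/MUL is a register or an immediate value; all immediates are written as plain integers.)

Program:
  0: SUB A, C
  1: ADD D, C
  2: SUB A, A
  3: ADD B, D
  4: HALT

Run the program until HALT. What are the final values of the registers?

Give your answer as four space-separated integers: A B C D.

Step 1: PC=0 exec 'SUB A, C'. After: A=0 B=0 C=0 D=0 ZF=1 PC=1
Step 2: PC=1 exec 'ADD D, C'. After: A=0 B=0 C=0 D=0 ZF=1 PC=2
Step 3: PC=2 exec 'SUB A, A'. After: A=0 B=0 C=0 D=0 ZF=1 PC=3
Step 4: PC=3 exec 'ADD B, D'. After: A=0 B=0 C=0 D=0 ZF=1 PC=4
Step 5: PC=4 exec 'HALT'. After: A=0 B=0 C=0 D=0 ZF=1 PC=4 HALTED

Answer: 0 0 0 0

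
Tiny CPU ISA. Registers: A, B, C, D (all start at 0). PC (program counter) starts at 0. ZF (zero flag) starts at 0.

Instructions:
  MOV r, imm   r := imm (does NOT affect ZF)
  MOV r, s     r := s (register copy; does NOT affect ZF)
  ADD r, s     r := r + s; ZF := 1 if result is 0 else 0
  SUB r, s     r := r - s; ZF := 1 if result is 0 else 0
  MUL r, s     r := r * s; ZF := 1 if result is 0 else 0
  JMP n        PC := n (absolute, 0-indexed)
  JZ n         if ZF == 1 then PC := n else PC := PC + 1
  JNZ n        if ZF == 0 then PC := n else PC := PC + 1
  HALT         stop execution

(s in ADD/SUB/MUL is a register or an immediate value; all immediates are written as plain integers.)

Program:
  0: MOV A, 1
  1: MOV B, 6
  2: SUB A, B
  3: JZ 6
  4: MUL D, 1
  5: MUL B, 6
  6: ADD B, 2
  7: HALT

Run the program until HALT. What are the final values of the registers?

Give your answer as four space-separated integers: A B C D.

Step 1: PC=0 exec 'MOV A, 1'. After: A=1 B=0 C=0 D=0 ZF=0 PC=1
Step 2: PC=1 exec 'MOV B, 6'. After: A=1 B=6 C=0 D=0 ZF=0 PC=2
Step 3: PC=2 exec 'SUB A, B'. After: A=-5 B=6 C=0 D=0 ZF=0 PC=3
Step 4: PC=3 exec 'JZ 6'. After: A=-5 B=6 C=0 D=0 ZF=0 PC=4
Step 5: PC=4 exec 'MUL D, 1'. After: A=-5 B=6 C=0 D=0 ZF=1 PC=5
Step 6: PC=5 exec 'MUL B, 6'. After: A=-5 B=36 C=0 D=0 ZF=0 PC=6
Step 7: PC=6 exec 'ADD B, 2'. After: A=-5 B=38 C=0 D=0 ZF=0 PC=7
Step 8: PC=7 exec 'HALT'. After: A=-5 B=38 C=0 D=0 ZF=0 PC=7 HALTED

Answer: -5 38 0 0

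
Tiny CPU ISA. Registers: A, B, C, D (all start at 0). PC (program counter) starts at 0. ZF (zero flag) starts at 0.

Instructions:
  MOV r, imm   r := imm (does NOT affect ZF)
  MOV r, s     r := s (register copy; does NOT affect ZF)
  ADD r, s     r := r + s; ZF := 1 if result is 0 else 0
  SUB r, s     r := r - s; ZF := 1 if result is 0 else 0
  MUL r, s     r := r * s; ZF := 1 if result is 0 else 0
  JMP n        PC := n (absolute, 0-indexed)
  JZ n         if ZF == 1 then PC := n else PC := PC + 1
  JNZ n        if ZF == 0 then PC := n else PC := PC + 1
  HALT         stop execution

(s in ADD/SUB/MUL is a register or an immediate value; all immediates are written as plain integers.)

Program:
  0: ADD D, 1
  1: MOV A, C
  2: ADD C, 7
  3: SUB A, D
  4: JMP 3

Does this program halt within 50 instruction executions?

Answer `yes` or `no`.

Step 1: PC=0 exec 'ADD D, 1'. After: A=0 B=0 C=0 D=1 ZF=0 PC=1
Step 2: PC=1 exec 'MOV A, C'. After: A=0 B=0 C=0 D=1 ZF=0 PC=2
Step 3: PC=2 exec 'ADD C, 7'. After: A=0 B=0 C=7 D=1 ZF=0 PC=3
Step 4: PC=3 exec 'SUB A, D'. After: A=-1 B=0 C=7 D=1 ZF=0 PC=4
Step 5: PC=4 exec 'JMP 3'. After: A=-1 B=0 C=7 D=1 ZF=0 PC=3
Step 6: PC=3 exec 'SUB A, D'. After: A=-2 B=0 C=7 D=1 ZF=0 PC=4
Step 7: PC=4 exec 'JMP 3'. After: A=-2 B=0 C=7 D=1 ZF=0 PC=3
Step 8: PC=3 exec 'SUB A, D'. After: A=-3 B=0 C=7 D=1 ZF=0 PC=4
Step 9: PC=4 exec 'JMP 3'. After: A=-3 B=0 C=7 D=1 ZF=0 PC=3
Step 10: PC=3 exec 'SUB A, D'. After: A=-4 B=0 C=7 D=1 ZF=0 PC=4
Step 11: PC=4 exec 'JMP 3'. After: A=-4 B=0 C=7 D=1 ZF=0 PC=3
Step 12: PC=3 exec 'SUB A, D'. After: A=-5 B=0 C=7 D=1 ZF=0 PC=4
Step 13: PC=4 exec 'JMP 3'. After: A=-5 B=0 C=7 D=1 ZF=0 PC=3
Step 14: PC=3 exec 'SUB A, D'. After: A=-6 B=0 C=7 D=1 ZF=0 PC=4
Step 15: PC=4 exec 'JMP 3'. After: A=-6 B=0 C=7 D=1 ZF=0 PC=3
After 50 steps: not halted. PC revisits the same instructions with no path to HALT; will never halt.

Answer: no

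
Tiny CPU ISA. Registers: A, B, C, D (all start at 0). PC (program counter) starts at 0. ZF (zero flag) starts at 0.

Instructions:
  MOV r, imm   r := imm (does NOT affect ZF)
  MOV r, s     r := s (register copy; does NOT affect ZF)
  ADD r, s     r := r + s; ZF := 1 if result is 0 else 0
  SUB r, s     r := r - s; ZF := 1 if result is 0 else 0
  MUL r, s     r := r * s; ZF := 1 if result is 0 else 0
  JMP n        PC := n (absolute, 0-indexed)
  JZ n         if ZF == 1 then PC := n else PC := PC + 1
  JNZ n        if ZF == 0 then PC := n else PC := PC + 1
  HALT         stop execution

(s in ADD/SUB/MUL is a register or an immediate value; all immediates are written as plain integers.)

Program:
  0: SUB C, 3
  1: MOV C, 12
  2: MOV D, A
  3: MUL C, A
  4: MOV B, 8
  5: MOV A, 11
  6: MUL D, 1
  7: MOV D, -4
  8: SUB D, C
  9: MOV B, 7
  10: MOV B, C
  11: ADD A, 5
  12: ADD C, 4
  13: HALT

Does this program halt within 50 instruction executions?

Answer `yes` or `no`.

Answer: yes

Derivation:
Step 1: PC=0 exec 'SUB C, 3'. After: A=0 B=0 C=-3 D=0 ZF=0 PC=1
Step 2: PC=1 exec 'MOV C, 12'. After: A=0 B=0 C=12 D=0 ZF=0 PC=2
Step 3: PC=2 exec 'MOV D, A'. After: A=0 B=0 C=12 D=0 ZF=0 PC=3
Step 4: PC=3 exec 'MUL C, A'. After: A=0 B=0 C=0 D=0 ZF=1 PC=4
Step 5: PC=4 exec 'MOV B, 8'. After: A=0 B=8 C=0 D=0 ZF=1 PC=5
Step 6: PC=5 exec 'MOV A, 11'. After: A=11 B=8 C=0 D=0 ZF=1 PC=6
Step 7: PC=6 exec 'MUL D, 1'. After: A=11 B=8 C=0 D=0 ZF=1 PC=7
Step 8: PC=7 exec 'MOV D, -4'. After: A=11 B=8 C=0 D=-4 ZF=1 PC=8
Step 9: PC=8 exec 'SUB D, C'. After: A=11 B=8 C=0 D=-4 ZF=0 PC=9
Step 10: PC=9 exec 'MOV B, 7'. After: A=11 B=7 C=0 D=-4 ZF=0 PC=10
Step 11: PC=10 exec 'MOV B, C'. After: A=11 B=0 C=0 D=-4 ZF=0 PC=11
Step 12: PC=11 exec 'ADD A, 5'. After: A=16 B=0 C=0 D=-4 ZF=0 PC=12
Step 13: PC=12 exec 'ADD C, 4'. After: A=16 B=0 C=4 D=-4 ZF=0 PC=13
Step 14: PC=13 exec 'HALT'. After: A=16 B=0 C=4 D=-4 ZF=0 PC=13 HALTED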